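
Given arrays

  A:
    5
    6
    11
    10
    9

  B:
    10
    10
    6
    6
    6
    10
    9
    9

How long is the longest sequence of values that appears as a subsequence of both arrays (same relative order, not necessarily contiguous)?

3

Let dp[i][j] be the LCS length of the first i values of A and the first j values of B. dp[i][j] = dp[i-1][j-1]+1 when the i-th and j-th values match, else max(dp[i-1][j], dp[i][j-1]).
    · 10 10  6  6  6 10  9  9
 ·  0  0  0  0  0  0  0  0  0
 5  0  0  0  0  0  0  0  0  0
 6  0  0  0  1  1  1  1  1  1
11  0  0  0  1  1  1  1  1  1
10  0  1  1  1  1  1  2  2  2
 9  0  1  1  1  1  1  2  3  3
dp[5][8] = 3. One LCS (by backtracking along matches): 6, 10, 9.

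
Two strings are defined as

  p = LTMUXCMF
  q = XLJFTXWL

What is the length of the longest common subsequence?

Pick L at p[1]=q[2]; then T at p[2]=q[5]; then X at p[5]=q[6]; all 3 characters appear in both, in order, and the DP table's final entry dp[8][8] is also 3, so no common subsequence is longer.

3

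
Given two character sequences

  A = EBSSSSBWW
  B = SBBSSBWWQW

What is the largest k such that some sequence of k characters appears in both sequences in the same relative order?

Taking B [2,3], S [5,4], S [6,5], B [7,6], W [8,8], W [9,10] gives a common subsequence of length 6. dp[9][10] = 6 confirms this is the maximum.

6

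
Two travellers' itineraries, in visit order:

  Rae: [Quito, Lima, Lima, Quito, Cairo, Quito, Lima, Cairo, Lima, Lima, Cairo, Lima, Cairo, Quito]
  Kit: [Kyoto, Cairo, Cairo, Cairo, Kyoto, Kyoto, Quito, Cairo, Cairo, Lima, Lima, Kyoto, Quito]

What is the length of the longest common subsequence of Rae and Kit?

Pick Quito at Rae[4]=Kit[7], then Cairo at Rae[5]=Kit[8], then Cairo at Rae[8]=Kit[9], then Lima at Rae[9]=Kit[10], then Lima at Rae[10]=Kit[11], then Quito at Rae[14]=Kit[13]; all 6 stops appear in both, in order, and the DP table's final entry dp[14][13] is also 6, so no common subsequence is longer.

6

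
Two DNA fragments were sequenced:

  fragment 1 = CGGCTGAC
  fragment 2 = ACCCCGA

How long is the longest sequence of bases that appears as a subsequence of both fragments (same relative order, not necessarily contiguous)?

Let dp[i][j] be the LCS length of the first i bases of fragment 1 and the first j bases of fragment 2. dp[i][j] = dp[i-1][j-1]+1 when the i-th and j-th bases match, else max(dp[i-1][j], dp[i][j-1]).
    ·  A  C  C  C  C  G  A
 ·  0  0  0  0  0  0  0  0
 C  0  0  1  1  1  1  1  1
 G  0  0  1  1  1  1  2  2
 G  0  0  1  1  1  1  2  2
 C  0  0  1  2  2  2  2  2
 T  0  0  1  2  2  2  2  2
 G  0  0  1  2  2  2  3  3
 A  0  1  1  2  2  2  3  4
 C  0  1  2  2  3  3  3  4
dp[8][7] = 4. One LCS (by backtracking along matches): CCGA.

4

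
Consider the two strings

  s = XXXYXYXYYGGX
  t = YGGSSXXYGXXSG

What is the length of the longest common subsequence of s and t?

Taking X at s[2]=t[6]; then X at s[3]=t[7]; then Y at s[4]=t[8]; then X at s[5]=t[10]; then X at s[7]=t[11]; then G at s[11]=t[13] gives a common subsequence of length 6. dp[12][13] = 6 confirms this is the maximum.

6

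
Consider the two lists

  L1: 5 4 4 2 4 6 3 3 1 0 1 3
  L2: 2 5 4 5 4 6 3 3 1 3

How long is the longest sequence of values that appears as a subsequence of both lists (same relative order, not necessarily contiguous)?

8

One common subsequence of length 8: 5 [1,2]; then 4 [2,3]; then 4 [5,5]; then 6 [6,6]; then 3 [7,7]; then 3 [8,8]; then 1 [11,9]; then 3 [12,10]. Since dp[12][10] = 8, nothing longer is possible.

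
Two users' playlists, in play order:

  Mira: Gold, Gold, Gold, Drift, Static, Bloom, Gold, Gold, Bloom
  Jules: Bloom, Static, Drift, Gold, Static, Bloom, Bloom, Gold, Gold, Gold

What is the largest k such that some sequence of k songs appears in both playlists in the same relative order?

5

One common subsequence of length 5: Gold [3,4]; then Static [5,5]; then Bloom [6,7]; then Gold [7,9]; then Gold [8,10], and the DP table's final entry dp[9][10] is also 5, so no common subsequence is longer.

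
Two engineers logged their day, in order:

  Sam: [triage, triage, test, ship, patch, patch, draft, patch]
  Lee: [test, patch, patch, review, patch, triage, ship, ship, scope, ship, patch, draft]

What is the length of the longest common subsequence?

One common subsequence of length 4: triage (Sam #1, Lee #6); then ship (Sam #4, Lee #10); then patch (Sam #6, Lee #11); then draft (Sam #7, Lee #12). Since dp[8][12] = 4, nothing longer is possible.

4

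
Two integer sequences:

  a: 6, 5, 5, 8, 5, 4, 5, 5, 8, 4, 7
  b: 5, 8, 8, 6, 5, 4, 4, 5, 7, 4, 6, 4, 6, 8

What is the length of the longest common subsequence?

6

Match 5 [2,1] → 8 [4,3] → 5 [5,5] → 4 [6,7] → 5 [7,8] → 8 [9,14] — 6 values in the same relative order in both. The LCS DP gives dp[11][14] = 6, so this is optimal.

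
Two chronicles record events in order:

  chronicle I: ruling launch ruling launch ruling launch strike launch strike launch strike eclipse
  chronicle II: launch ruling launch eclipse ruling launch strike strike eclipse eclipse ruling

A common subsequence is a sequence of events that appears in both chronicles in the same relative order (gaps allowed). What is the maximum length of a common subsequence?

Taking launch at chronicle I[2]=chronicle II[1], then ruling at chronicle I[3]=chronicle II[2], then launch at chronicle I[4]=chronicle II[3], then ruling at chronicle I[5]=chronicle II[5], then launch at chronicle I[6]=chronicle II[6], then strike at chronicle I[7]=chronicle II[7], then strike at chronicle I[9]=chronicle II[8], then eclipse at chronicle I[12]=chronicle II[10] gives a common subsequence of length 8. dp[12][11] = 8 confirms this is the maximum.

8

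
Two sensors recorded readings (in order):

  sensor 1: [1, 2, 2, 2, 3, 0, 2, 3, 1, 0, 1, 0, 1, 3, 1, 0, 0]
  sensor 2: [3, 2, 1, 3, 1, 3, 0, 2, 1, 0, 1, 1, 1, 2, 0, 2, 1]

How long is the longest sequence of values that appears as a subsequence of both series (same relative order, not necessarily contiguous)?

Pick 1 (sensor 1 #1, sensor 2 #5) → 3 (sensor 1 #5, sensor 2 #6) → 0 (sensor 1 #6, sensor 2 #7) → 2 (sensor 1 #7, sensor 2 #8) → 1 (sensor 1 #9, sensor 2 #9) → 0 (sensor 1 #10, sensor 2 #10) → 1 (sensor 1 #11, sensor 2 #11) → 1 (sensor 1 #13, sensor 2 #12) → 1 (sensor 1 #15, sensor 2 #13) → 0 (sensor 1 #16, sensor 2 #15); all 10 values appear in both, in order, and the DP table's final entry dp[17][17] is also 10, so no common subsequence is longer.

10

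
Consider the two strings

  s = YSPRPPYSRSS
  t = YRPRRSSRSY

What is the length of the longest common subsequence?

6

Let dp[i][j] be the LCS length of the first i characters of s and the first j characters of t. dp[i][j] = dp[i-1][j-1]+1 when the i-th and j-th characters match, else max(dp[i-1][j], dp[i][j-1]).
    ·  Y  R  P  R  R  S  S  R  S  Y
 ·  0  0  0  0  0  0  0  0  0  0  0
 Y  0  1  1  1  1  1  1  1  1  1  1
 S  0  1  1  1  1  1  2  2  2  2  2
 P  0  1  1  2  2  2  2  2  2  2  2
 R  0  1  2  2  3  3  3  3  3  3  3
 P  0  1  2  3  3  3  3  3  3  3  3
 P  0  1  2  3  3  3  3  3  3  3  3
 Y  0  1  2  3  3  3  3  3  3  3  4
 S  0  1  2  3  3  3  4  4  4  4  4
 R  0  1  2  3  4  4  4  4  5  5  5
 S  0  1  2  3  4  4  5  5  5  6  6
 S  0  1  2  3  4  4  5  6  6  6  6
dp[11][10] = 6. One LCS (by backtracking along matches): YPRSRS.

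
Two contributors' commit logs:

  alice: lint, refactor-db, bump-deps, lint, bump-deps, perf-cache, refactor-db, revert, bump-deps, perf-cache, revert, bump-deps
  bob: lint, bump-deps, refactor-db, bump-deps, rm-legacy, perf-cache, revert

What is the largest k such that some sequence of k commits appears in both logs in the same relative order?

6

Pick lint at alice[4]=bob[1]; then bump-deps at alice[5]=bob[2]; then refactor-db at alice[7]=bob[3]; then bump-deps at alice[9]=bob[4]; then perf-cache at alice[10]=bob[6]; then revert at alice[11]=bob[7]; all 6 commits appear in both, in order. The LCS DP gives dp[12][7] = 6, so this is optimal.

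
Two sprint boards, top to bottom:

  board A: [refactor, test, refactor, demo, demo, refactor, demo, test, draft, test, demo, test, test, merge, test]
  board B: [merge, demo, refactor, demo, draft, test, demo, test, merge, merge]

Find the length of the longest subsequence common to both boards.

Match demo at board A[5]=board B[2], refactor at board A[6]=board B[3], demo at board A[7]=board B[4], draft at board A[9]=board B[5], test at board A[10]=board B[6], demo at board A[11]=board B[7], test at board A[12]=board B[8], merge at board A[14]=board B[10] — 8 tasks in the same relative order in both. The LCS DP gives dp[15][10] = 8, so this is optimal.

8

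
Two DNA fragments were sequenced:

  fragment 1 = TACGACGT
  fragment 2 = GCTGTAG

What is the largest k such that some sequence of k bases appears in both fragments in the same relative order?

4

Let dp[i][j] be the LCS length of the first i bases of fragment 1 and the first j bases of fragment 2. dp[i][j] = dp[i-1][j-1]+1 when the i-th and j-th bases match, else max(dp[i-1][j], dp[i][j-1]).
    ·  G  C  T  G  T  A  G
 ·  0  0  0  0  0  0  0  0
 T  0  0  0  1  1  1  1  1
 A  0  0  0  1  1  1  2  2
 C  0  0  1  1  1  1  2  2
 G  0  1  1  1  2  2  2  3
 A  0  1  1  1  2  2  3  3
 C  0  1  2  2  2  2  3  3
 G  0  1  2  2  3  3  3  4
 T  0  1  2  3  3  4  4  4
dp[8][7] = 4. One LCS (by backtracking along matches): TGAG.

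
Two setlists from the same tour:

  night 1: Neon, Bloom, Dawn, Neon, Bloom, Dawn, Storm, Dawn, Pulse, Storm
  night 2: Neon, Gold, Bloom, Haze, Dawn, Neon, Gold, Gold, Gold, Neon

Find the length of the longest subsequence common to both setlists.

4

Match Neon at night 1[1]=night 2[1], then Bloom at night 1[2]=night 2[3], then Dawn at night 1[3]=night 2[5], then Neon at night 1[4]=night 2[10] — 4 songs in the same relative order in both. The LCS DP gives dp[10][10] = 4, so this is optimal.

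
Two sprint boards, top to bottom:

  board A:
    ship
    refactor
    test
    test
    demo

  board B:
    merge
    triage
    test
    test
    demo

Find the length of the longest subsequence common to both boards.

One common subsequence of length 3: test [3,3] → test [4,4] → demo [5,5], and the DP table's final entry dp[5][5] is also 3, so no common subsequence is longer.

3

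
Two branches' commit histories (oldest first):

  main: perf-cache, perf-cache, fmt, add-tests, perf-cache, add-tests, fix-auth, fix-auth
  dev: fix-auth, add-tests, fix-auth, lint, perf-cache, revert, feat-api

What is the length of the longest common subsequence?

2

Pick add-tests at main[4]=dev[2]; then perf-cache at main[5]=dev[5]; all 2 commits appear in both, in order. The LCS DP gives dp[8][7] = 2, so this is optimal.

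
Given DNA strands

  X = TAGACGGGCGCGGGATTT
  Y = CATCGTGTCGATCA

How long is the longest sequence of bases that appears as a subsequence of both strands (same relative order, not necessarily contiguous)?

8

Match T (X #1, Y #3) → C (X #5, Y #4) → G (X #6, Y #5) → G (X #7, Y #7) → C (X #9, Y #9) → G (X #10, Y #10) → C (X #11, Y #13) → A (X #15, Y #14) — 8 bases in the same relative order in both. dp[18][14] = 8 confirms this is the maximum.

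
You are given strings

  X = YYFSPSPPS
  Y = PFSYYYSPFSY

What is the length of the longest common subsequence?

One common subsequence of length 5: Y (X #1, Y #5); then Y (X #2, Y #6); then S (X #4, Y #7); then P (X #5, Y #8); then S (X #6, Y #10). The LCS DP gives dp[9][11] = 5, so this is optimal.

5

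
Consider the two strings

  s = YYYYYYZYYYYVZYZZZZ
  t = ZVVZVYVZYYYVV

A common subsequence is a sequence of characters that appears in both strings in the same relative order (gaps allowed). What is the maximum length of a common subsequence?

6

Pick Y (s #1, t #6), Z (s #7, t #8), Y (s #8, t #9), Y (s #9, t #10), Y (s #10, t #11), V (s #12, t #13); all 6 characters appear in both, in order. Since dp[18][13] = 6, nothing longer is possible.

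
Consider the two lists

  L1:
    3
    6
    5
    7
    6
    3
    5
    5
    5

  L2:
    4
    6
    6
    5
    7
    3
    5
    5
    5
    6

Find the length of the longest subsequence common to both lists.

Taking 6 at L1[2]=L2[3], 5 at L1[3]=L2[4], 7 at L1[4]=L2[5], 3 at L1[6]=L2[6], 5 at L1[7]=L2[7], 5 at L1[8]=L2[8], 5 at L1[9]=L2[9] gives a common subsequence of length 7. dp[9][10] = 7 confirms this is the maximum.

7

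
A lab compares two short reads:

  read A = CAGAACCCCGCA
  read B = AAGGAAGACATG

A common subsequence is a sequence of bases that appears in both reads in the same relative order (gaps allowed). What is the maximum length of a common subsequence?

Taking A [2,2], then G [3,4], then A [4,5], then A [5,6], then G [10,7], then C [11,9], then A [12,10] gives a common subsequence of length 7, and the DP table's final entry dp[12][12] is also 7, so no common subsequence is longer.

7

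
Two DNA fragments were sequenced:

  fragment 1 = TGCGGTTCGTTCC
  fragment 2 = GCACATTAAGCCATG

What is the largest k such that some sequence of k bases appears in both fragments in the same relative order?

Taking G [2,1], then C [3,4], then T [6,6], then T [7,7], then G [9,10], then C [12,11], then C [13,12] gives a common subsequence of length 7, and the DP table's final entry dp[13][15] is also 7, so no common subsequence is longer.

7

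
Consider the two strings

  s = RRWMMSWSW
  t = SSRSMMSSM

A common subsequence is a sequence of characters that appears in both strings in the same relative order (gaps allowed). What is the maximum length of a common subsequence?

5

Match R at s[1]=t[3] → M at s[4]=t[5] → M at s[5]=t[6] → S at s[6]=t[7] → S at s[8]=t[8] — 5 characters in the same relative order in both, and the DP table's final entry dp[9][9] is also 5, so no common subsequence is longer.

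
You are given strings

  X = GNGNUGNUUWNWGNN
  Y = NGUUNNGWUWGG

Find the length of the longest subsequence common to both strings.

7

Match G at X[1]=Y[2], N at X[2]=Y[5], N at X[4]=Y[6], G at X[6]=Y[7], U at X[9]=Y[9], W at X[10]=Y[10], G at X[13]=Y[12] — 7 characters in the same relative order in both. dp[15][12] = 7 confirms this is the maximum.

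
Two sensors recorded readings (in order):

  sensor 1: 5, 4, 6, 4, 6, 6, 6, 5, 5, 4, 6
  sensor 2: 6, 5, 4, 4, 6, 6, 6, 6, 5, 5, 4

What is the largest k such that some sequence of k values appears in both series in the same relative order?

Let dp[i][j] be the LCS length of the first i values of sensor 1 and the first j values of sensor 2. dp[i][j] = dp[i-1][j-1]+1 when the i-th and j-th values match, else max(dp[i-1][j], dp[i][j-1]).
    ·  6  5  4  4  6  6  6  6  5  5  4
 ·  0  0  0  0  0  0  0  0  0  0  0  0
 5  0  0  1  1  1  1  1  1  1  1  1  1
 4  0  0  1  2  2  2  2  2  2  2  2  2
 6  0  1  1  2  2  3  3  3  3  3  3  3
 4  0  1  1  2  3  3  3  3  3  3  3  4
 6  0  1  1  2  3  4  4  4  4  4  4  4
 6  0  1  1  2  3  4  5  5  5  5  5  5
 6  0  1  1  2  3  4  5  6  6  6  6  6
 5  0  1  2  2  3  4  5  6  6  7  7  7
 5  0  1  2  2  3  4  5  6  6  7  8  8
 4  0  1  2  3  3  4  5  6  6  7  8  9
 6  0  1  2  3  3  4  5  6  7  7  8  9
dp[11][11] = 9. One LCS (by backtracking along matches): 5, 4, 6, 6, 6, 6, 5, 5, 4.

9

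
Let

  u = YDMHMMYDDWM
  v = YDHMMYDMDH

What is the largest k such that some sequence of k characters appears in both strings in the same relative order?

One common subsequence of length 8: Y at u[1]=v[1]; then D at u[2]=v[2]; then H at u[4]=v[3]; then M at u[5]=v[4]; then M at u[6]=v[5]; then Y at u[7]=v[6]; then D at u[8]=v[7]; then D at u[9]=v[9]. The LCS DP gives dp[11][10] = 8, so this is optimal.

8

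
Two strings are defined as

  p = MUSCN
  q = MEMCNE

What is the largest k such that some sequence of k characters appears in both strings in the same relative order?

Let dp[i][j] be the LCS length of the first i characters of p and the first j characters of q. dp[i][j] = dp[i-1][j-1]+1 when the i-th and j-th characters match, else max(dp[i-1][j], dp[i][j-1]).
    ·  M  E  M  C  N  E
 ·  0  0  0  0  0  0  0
 M  0  1  1  1  1  1  1
 U  0  1  1  1  1  1  1
 S  0  1  1  1  1  1  1
 C  0  1  1  1  2  2  2
 N  0  1  1  1  2  3  3
dp[5][6] = 3. One LCS (by backtracking along matches): MCN.

3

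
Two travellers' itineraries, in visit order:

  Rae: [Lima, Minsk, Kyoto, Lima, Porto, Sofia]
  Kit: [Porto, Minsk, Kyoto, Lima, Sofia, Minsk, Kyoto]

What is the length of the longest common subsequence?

One common subsequence of length 4: Minsk at Rae[2]=Kit[2], then Kyoto at Rae[3]=Kit[3], then Lima at Rae[4]=Kit[4], then Sofia at Rae[6]=Kit[5]. The LCS DP gives dp[6][7] = 4, so this is optimal.

4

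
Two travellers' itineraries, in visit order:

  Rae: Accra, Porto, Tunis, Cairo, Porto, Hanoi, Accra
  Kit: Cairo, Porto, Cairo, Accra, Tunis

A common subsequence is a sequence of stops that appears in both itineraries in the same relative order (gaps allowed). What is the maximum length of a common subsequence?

One common subsequence of length 3: Porto (Rae #2, Kit #2) → Cairo (Rae #4, Kit #3) → Accra (Rae #7, Kit #4). Since dp[7][5] = 3, nothing longer is possible.

3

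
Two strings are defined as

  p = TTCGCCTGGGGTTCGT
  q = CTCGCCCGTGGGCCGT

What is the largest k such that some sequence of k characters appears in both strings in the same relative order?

One common subsequence of length 12: T [2,2]; then C [3,3]; then G [4,4]; then C [5,6]; then C [6,7]; then T [7,9]; then G [8,10]; then G [9,11]; then G [10,12]; then C [14,14]; then G [15,15]; then T [16,16], and the DP table's final entry dp[16][16] is also 12, so no common subsequence is longer.

12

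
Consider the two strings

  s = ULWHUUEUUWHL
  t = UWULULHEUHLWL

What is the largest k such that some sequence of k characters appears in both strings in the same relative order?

8

Match U (s #1, t #1), W (s #3, t #2), U (s #5, t #3), U (s #6, t #5), E (s #7, t #8), U (s #8, t #9), W (s #10, t #12), L (s #12, t #13) — 8 characters in the same relative order in both. Since dp[12][13] = 8, nothing longer is possible.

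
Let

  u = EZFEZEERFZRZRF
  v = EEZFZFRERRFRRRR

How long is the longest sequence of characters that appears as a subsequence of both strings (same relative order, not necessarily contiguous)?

9

Taking E (u #1, v #2), Z (u #2, v #3), F (u #3, v #4), Z (u #5, v #5), E (u #6, v #8), R (u #8, v #10), F (u #9, v #11), R (u #11, v #14), R (u #13, v #15) gives a common subsequence of length 9. dp[14][15] = 9 confirms this is the maximum.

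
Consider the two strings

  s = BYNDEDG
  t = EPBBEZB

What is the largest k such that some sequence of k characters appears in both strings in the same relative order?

Let dp[i][j] be the LCS length of the first i characters of s and the first j characters of t. dp[i][j] = dp[i-1][j-1]+1 when the i-th and j-th characters match, else max(dp[i-1][j], dp[i][j-1]).
    ·  E  P  B  B  E  Z  B
 ·  0  0  0  0  0  0  0  0
 B  0  0  0  1  1  1  1  1
 Y  0  0  0  1  1  1  1  1
 N  0  0  0  1  1  1  1  1
 D  0  0  0  1  1  1  1  1
 E  0  1  1  1  1  2  2  2
 D  0  1  1  1  1  2  2  2
 G  0  1  1  1  1  2  2  2
dp[7][7] = 2. One LCS (by backtracking along matches): BE.

2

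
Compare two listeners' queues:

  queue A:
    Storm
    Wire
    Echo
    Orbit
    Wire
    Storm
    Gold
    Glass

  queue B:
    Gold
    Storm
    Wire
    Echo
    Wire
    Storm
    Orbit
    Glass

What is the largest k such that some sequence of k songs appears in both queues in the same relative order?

6

One common subsequence of length 6: Storm (queue A #1, queue B #2) → Wire (queue A #2, queue B #3) → Echo (queue A #3, queue B #4) → Wire (queue A #5, queue B #5) → Storm (queue A #6, queue B #6) → Glass (queue A #8, queue B #8). Since dp[8][8] = 6, nothing longer is possible.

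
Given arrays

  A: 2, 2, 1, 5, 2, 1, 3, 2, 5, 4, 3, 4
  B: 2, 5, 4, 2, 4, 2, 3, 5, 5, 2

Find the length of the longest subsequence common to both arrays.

5

Match 2 [1,1]; then 2 [2,4]; then 2 [5,6]; then 3 [7,7]; then 2 [8,10] — 5 values in the same relative order in both. Since dp[12][10] = 5, nothing longer is possible.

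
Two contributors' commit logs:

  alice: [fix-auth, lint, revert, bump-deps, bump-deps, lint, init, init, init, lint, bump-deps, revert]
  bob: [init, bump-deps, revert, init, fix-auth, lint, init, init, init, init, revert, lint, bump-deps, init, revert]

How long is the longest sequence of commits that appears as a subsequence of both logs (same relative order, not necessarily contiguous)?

Pick fix-auth (alice #1, bob #5), lint (alice #2, bob #6), init (alice #7, bob #8), init (alice #8, bob #9), init (alice #9, bob #10), lint (alice #10, bob #12), bump-deps (alice #11, bob #13), revert (alice #12, bob #15); all 8 commits appear in both, in order. dp[12][15] = 8 confirms this is the maximum.

8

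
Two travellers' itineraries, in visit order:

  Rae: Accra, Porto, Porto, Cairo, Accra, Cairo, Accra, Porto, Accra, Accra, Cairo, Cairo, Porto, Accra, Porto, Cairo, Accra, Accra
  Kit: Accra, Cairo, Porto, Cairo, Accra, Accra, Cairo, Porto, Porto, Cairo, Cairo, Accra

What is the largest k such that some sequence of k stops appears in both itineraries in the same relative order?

Taking Accra (Rae #1, Kit #1); then Porto (Rae #3, Kit #3); then Cairo (Rae #6, Kit #4); then Accra (Rae #9, Kit #5); then Accra (Rae #10, Kit #6); then Cairo (Rae #12, Kit #7); then Porto (Rae #13, Kit #8); then Porto (Rae #15, Kit #9); then Cairo (Rae #16, Kit #11); then Accra (Rae #18, Kit #12) gives a common subsequence of length 10, and the DP table's final entry dp[18][12] is also 10, so no common subsequence is longer.

10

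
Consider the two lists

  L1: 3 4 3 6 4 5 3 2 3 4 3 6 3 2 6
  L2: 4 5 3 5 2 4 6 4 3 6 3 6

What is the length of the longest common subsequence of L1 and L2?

Taking 4 at L1[2]=L2[1], 3 at L1[3]=L2[3], 5 at L1[6]=L2[4], 2 at L1[8]=L2[5], 4 at L1[10]=L2[8], 3 at L1[11]=L2[9], 6 at L1[12]=L2[10], 3 at L1[13]=L2[11], 6 at L1[15]=L2[12] gives a common subsequence of length 9. Since dp[15][12] = 9, nothing longer is possible.

9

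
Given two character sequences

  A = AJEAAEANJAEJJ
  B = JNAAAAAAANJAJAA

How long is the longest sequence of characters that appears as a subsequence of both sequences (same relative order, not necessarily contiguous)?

One common subsequence of length 8: A [1,6], A [4,7], A [5,8], A [7,9], N [8,10], J [9,11], A [10,12], J [12,13]. Since dp[13][15] = 8, nothing longer is possible.

8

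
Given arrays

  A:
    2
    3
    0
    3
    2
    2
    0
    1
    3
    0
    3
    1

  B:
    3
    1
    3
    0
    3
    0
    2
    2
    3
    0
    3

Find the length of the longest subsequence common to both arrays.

8

Pick 3 (A #2, B #3), 0 (A #3, B #4), 3 (A #4, B #5), 2 (A #5, B #7), 2 (A #6, B #8), 3 (A #9, B #9), 0 (A #10, B #10), 3 (A #11, B #11); all 8 values appear in both, in order. Since dp[12][11] = 8, nothing longer is possible.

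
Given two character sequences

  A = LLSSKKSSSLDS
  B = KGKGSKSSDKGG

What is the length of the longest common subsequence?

Let dp[i][j] be the LCS length of the first i characters of A and the first j characters of B. dp[i][j] = dp[i-1][j-1]+1 when the i-th and j-th characters match, else max(dp[i-1][j], dp[i][j-1]).
    ·  K  G  K  G  S  K  S  S  D  K  G  G
 ·  0  0  0  0  0  0  0  0  0  0  0  0  0
 L  0  0  0  0  0  0  0  0  0  0  0  0  0
 L  0  0  0  0  0  0  0  0  0  0  0  0  0
 S  0  0  0  0  0  1  1  1  1  1  1  1  1
 S  0  0  0  0  0  1  1  2  2  2  2  2  2
 K  0  1  1  1  1  1  2  2  2  2  3  3  3
 K  0  1  1  2  2  2  2  2  2  2  3  3  3
 S  0  1  1  2  2  3  3  3  3  3  3  3  3
 S  0  1  1  2  2  3  3  4  4  4  4  4  4
 S  0  1  1  2  2  3  3  4  5  5  5  5  5
 L  0  1  1  2  2  3  3  4  5  5  5  5  5
 D  0  1  1  2  2  3  3  4  5  6  6  6  6
 S  0  1  1  2  2  3  3  4  5  6  6  6  6
dp[12][12] = 6. One LCS (by backtracking along matches): KKSSSD.

6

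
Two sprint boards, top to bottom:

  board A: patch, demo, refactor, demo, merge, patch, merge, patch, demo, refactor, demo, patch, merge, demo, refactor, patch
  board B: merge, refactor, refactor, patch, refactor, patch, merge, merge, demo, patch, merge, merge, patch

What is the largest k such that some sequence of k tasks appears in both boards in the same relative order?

8

Pick patch [1,4] → refactor [3,5] → merge [5,7] → merge [7,8] → demo [11,9] → patch [12,10] → merge [13,12] → patch [16,13]; all 8 tasks appear in both, in order. dp[16][13] = 8 confirms this is the maximum.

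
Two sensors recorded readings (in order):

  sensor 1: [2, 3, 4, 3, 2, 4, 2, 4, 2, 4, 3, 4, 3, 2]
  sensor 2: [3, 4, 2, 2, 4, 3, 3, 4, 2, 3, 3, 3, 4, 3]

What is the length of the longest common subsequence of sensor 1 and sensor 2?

Pick 3 (sensor 1 #2, sensor 2 #1), then 4 (sensor 1 #3, sensor 2 #2), then 2 (sensor 1 #5, sensor 2 #4), then 4 (sensor 1 #6, sensor 2 #5), then 4 (sensor 1 #8, sensor 2 #8), then 2 (sensor 1 #9, sensor 2 #9), then 3 (sensor 1 #11, sensor 2 #12), then 4 (sensor 1 #12, sensor 2 #13), then 3 (sensor 1 #13, sensor 2 #14); all 9 values appear in both, in order. Since dp[14][14] = 9, nothing longer is possible.

9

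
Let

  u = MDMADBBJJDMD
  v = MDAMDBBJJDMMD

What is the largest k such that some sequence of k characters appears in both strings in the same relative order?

11

Match M at u[1]=v[1]; then D at u[2]=v[2]; then M at u[3]=v[4]; then D at u[5]=v[5]; then B at u[6]=v[6]; then B at u[7]=v[7]; then J at u[8]=v[8]; then J at u[9]=v[9]; then D at u[10]=v[10]; then M at u[11]=v[12]; then D at u[12]=v[13] — 11 characters in the same relative order in both. dp[12][13] = 11 confirms this is the maximum.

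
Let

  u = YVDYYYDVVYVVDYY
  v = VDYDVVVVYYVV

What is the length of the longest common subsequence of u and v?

10

Match V at u[2]=v[1] → D at u[3]=v[2] → Y at u[6]=v[3] → D at u[7]=v[4] → V at u[8]=v[5] → V at u[9]=v[6] → V at u[11]=v[7] → V at u[12]=v[8] → Y at u[14]=v[9] → Y at u[15]=v[10] — 10 characters in the same relative order in both. dp[15][12] = 10 confirms this is the maximum.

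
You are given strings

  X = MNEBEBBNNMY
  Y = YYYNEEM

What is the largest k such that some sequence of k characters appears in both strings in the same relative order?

Let dp[i][j] be the LCS length of the first i characters of X and the first j characters of Y. dp[i][j] = dp[i-1][j-1]+1 when the i-th and j-th characters match, else max(dp[i-1][j], dp[i][j-1]).
    ·  Y  Y  Y  N  E  E  M
 ·  0  0  0  0  0  0  0  0
 M  0  0  0  0  0  0  0  1
 N  0  0  0  0  1  1  1  1
 E  0  0  0  0  1  2  2  2
 B  0  0  0  0  1  2  2  2
 E  0  0  0  0  1  2  3  3
 B  0  0  0  0  1  2  3  3
 B  0  0  0  0  1  2  3  3
 N  0  0  0  0  1  2  3  3
 N  0  0  0  0  1  2  3  3
 M  0  0  0  0  1  2  3  4
 Y  0  1  1  1  1  2  3  4
dp[11][7] = 4. One LCS (by backtracking along matches): NEEM.

4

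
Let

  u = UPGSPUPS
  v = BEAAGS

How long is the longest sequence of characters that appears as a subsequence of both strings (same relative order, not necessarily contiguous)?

2

Taking G [3,5], S [8,6] gives a common subsequence of length 2, and the DP table's final entry dp[8][6] is also 2, so no common subsequence is longer.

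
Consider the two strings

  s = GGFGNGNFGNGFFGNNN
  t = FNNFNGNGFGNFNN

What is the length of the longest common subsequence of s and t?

Match F (s #3, t #1), N (s #5, t #2), N (s #7, t #3), F (s #8, t #4), G (s #9, t #6), N (s #10, t #7), G (s #11, t #8), F (s #13, t #9), G (s #14, t #10), N (s #15, t #11), N (s #16, t #13), N (s #17, t #14) — 12 characters in the same relative order in both, and the DP table's final entry dp[17][14] is also 12, so no common subsequence is longer.

12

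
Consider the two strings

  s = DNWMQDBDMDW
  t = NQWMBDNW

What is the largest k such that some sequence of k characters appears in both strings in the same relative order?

Match N at s[2]=t[1], W at s[3]=t[3], M at s[4]=t[4], B at s[7]=t[5], D at s[8]=t[6], W at s[11]=t[8] — 6 characters in the same relative order in both. dp[11][8] = 6 confirms this is the maximum.

6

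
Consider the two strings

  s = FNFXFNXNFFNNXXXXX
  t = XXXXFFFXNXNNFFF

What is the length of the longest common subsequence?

One common subsequence of length 8: F (s #1, t #6) → F (s #3, t #7) → X (s #4, t #8) → N (s #6, t #9) → X (s #7, t #10) → N (s #8, t #12) → F (s #9, t #14) → F (s #10, t #15). Since dp[17][15] = 8, nothing longer is possible.

8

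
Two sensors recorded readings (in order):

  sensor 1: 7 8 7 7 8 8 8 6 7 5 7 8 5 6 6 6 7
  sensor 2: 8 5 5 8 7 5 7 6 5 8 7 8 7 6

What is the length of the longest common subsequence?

8

Match 8 at sensor 1[2]=sensor 2[4], 7 at sensor 1[3]=sensor 2[5], 7 at sensor 1[4]=sensor 2[7], 6 at sensor 1[8]=sensor 2[8], 5 at sensor 1[10]=sensor 2[9], 7 at sensor 1[11]=sensor 2[11], 8 at sensor 1[12]=sensor 2[12], 6 at sensor 1[16]=sensor 2[14] — 8 values in the same relative order in both. The LCS DP gives dp[17][14] = 8, so this is optimal.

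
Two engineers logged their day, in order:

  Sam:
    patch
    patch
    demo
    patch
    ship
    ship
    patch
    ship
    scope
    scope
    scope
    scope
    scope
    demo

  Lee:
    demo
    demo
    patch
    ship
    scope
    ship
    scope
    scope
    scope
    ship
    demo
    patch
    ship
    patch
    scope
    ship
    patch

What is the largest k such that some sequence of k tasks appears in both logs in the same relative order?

8

Match demo (Sam #3, Lee #2) → patch (Sam #4, Lee #3) → ship (Sam #5, Lee #4) → ship (Sam #8, Lee #6) → scope (Sam #9, Lee #7) → scope (Sam #10, Lee #8) → scope (Sam #11, Lee #9) → scope (Sam #12, Lee #15) — 8 tasks in the same relative order in both. The LCS DP gives dp[14][17] = 8, so this is optimal.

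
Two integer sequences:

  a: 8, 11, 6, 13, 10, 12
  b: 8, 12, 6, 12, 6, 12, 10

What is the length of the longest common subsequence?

Pick 8 [1,1], 6 [3,5], 10 [5,7]; all 3 values appear in both, in order. dp[6][7] = 3 confirms this is the maximum.

3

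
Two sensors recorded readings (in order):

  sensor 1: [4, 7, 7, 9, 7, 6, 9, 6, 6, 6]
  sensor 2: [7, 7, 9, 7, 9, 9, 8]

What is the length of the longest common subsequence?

5

Let dp[i][j] be the LCS length of the first i values of sensor 1 and the first j values of sensor 2. dp[i][j] = dp[i-1][j-1]+1 when the i-th and j-th values match, else max(dp[i-1][j], dp[i][j-1]).
    ·  7  7  9  7  9  9  8
 ·  0  0  0  0  0  0  0  0
 4  0  0  0  0  0  0  0  0
 7  0  1  1  1  1  1  1  1
 7  0  1  2  2  2  2  2  2
 9  0  1  2  3  3  3  3  3
 7  0  1  2  3  4  4  4  4
 6  0  1  2  3  4  4  4  4
 9  0  1  2  3  4  5  5  5
 6  0  1  2  3  4  5  5  5
 6  0  1  2  3  4  5  5  5
 6  0  1  2  3  4  5  5  5
dp[10][7] = 5. One LCS (by backtracking along matches): 7, 7, 9, 7, 9.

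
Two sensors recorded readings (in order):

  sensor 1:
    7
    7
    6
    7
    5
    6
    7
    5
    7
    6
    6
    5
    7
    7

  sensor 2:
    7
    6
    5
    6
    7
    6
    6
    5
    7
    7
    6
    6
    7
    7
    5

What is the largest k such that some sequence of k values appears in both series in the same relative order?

11

Taking 7 at sensor 1[2]=sensor 2[1], then 6 at sensor 1[3]=sensor 2[2], then 5 at sensor 1[5]=sensor 2[3], then 6 at sensor 1[6]=sensor 2[4], then 7 at sensor 1[7]=sensor 2[5], then 5 at sensor 1[8]=sensor 2[8], then 7 at sensor 1[9]=sensor 2[10], then 6 at sensor 1[10]=sensor 2[11], then 6 at sensor 1[11]=sensor 2[12], then 7 at sensor 1[13]=sensor 2[13], then 7 at sensor 1[14]=sensor 2[14] gives a common subsequence of length 11. The LCS DP gives dp[14][15] = 11, so this is optimal.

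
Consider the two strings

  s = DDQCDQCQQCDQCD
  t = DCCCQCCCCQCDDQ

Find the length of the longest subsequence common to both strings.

8

Match D [1,1], Q [3,5], C [4,8], C [7,9], Q [9,10], C [10,11], D [11,13], Q [12,14] — 8 characters in the same relative order in both, and the DP table's final entry dp[14][14] is also 8, so no common subsequence is longer.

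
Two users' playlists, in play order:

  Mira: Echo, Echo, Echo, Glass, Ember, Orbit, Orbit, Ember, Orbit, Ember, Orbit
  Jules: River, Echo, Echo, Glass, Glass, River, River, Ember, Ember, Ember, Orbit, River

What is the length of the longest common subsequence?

One common subsequence of length 7: Echo [1,2], then Echo [2,3], then Glass [4,5], then Ember [5,8], then Ember [8,9], then Ember [10,10], then Orbit [11,11]. The LCS DP gives dp[11][12] = 7, so this is optimal.

7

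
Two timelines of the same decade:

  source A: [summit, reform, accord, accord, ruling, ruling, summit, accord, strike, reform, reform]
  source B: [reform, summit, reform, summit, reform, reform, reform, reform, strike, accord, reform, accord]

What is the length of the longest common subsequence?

Pick summit (source A #1, source B #2), reform (source A #2, source B #3), summit (source A #7, source B #4), accord (source A #8, source B #10), reform (source A #10, source B #11); all 5 events appear in both, in order. Since dp[11][12] = 5, nothing longer is possible.

5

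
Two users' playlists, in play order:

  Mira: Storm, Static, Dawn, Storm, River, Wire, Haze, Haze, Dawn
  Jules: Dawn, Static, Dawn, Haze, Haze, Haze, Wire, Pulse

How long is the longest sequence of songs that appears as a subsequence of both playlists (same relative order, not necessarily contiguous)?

4

Pick Static (Mira #2, Jules #2); then Dawn (Mira #3, Jules #3); then Haze (Mira #7, Jules #5); then Haze (Mira #8, Jules #6); all 4 songs appear in both, in order. The LCS DP gives dp[9][8] = 4, so this is optimal.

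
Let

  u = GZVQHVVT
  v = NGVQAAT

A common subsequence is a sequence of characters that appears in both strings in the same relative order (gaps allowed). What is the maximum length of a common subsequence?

4

Let dp[i][j] be the LCS length of the first i characters of u and the first j characters of v. dp[i][j] = dp[i-1][j-1]+1 when the i-th and j-th characters match, else max(dp[i-1][j], dp[i][j-1]).
    ·  N  G  V  Q  A  A  T
 ·  0  0  0  0  0  0  0  0
 G  0  0  1  1  1  1  1  1
 Z  0  0  1  1  1  1  1  1
 V  0  0  1  2  2  2  2  2
 Q  0  0  1  2  3  3  3  3
 H  0  0  1  2  3  3  3  3
 V  0  0  1  2  3  3  3  3
 V  0  0  1  2  3  3  3  3
 T  0  0  1  2  3  3  3  4
dp[8][7] = 4. One LCS (by backtracking along matches): GVQT.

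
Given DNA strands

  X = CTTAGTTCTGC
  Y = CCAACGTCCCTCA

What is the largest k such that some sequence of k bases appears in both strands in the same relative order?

Let dp[i][j] be the LCS length of the first i bases of X and the first j bases of Y. dp[i][j] = dp[i-1][j-1]+1 when the i-th and j-th bases match, else max(dp[i-1][j], dp[i][j-1]).
    ·  C  C  A  A  C  G  T  C  C  C  T  C  A
 ·  0  0  0  0  0  0  0  0  0  0  0  0  0  0
 C  0  1  1  1  1  1  1  1  1  1  1  1  1  1
 T  0  1  1  1  1  1  1  2  2  2  2  2  2  2
 T  0  1  1  1  1  1  1  2  2  2  2  3  3  3
 A  0  1  1  2  2  2  2  2  2  2  2  3  3  4
 G  0  1  1  2  2  2  3  3  3  3  3  3  3  4
 T  0  1  1  2  2  2  3  4  4  4  4  4  4  4
 T  0  1  1  2  2  2  3  4  4  4  4  5  5  5
 C  0  1  2  2  2  3  3  4  5  5  5  5  6  6
 T  0  1  2  2  2  3  3  4  5  5  5  6  6  6
 G  0  1  2  2  2  3  4  4  5  5  5  6  6  6
 C  0  1  2  2  2  3  4  4  5  6  6  6  7  7
dp[11][13] = 7. One LCS (by backtracking along matches): CAGTCTC.

7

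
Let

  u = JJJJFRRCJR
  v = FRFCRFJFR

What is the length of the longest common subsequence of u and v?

Let dp[i][j] be the LCS length of the first i characters of u and the first j characters of v. dp[i][j] = dp[i-1][j-1]+1 when the i-th and j-th characters match, else max(dp[i-1][j], dp[i][j-1]).
    ·  F  R  F  C  R  F  J  F  R
 ·  0  0  0  0  0  0  0  0  0  0
 J  0  0  0  0  0  0  0  1  1  1
 J  0  0  0  0  0  0  0  1  1  1
 J  0  0  0  0  0  0  0  1  1  1
 J  0  0  0  0  0  0  0  1  1  1
 F  0  1  1  1  1  1  1  1  2  2
 R  0  1  2  2  2  2  2  2  2  3
 R  0  1  2  2  2  3  3  3  3  3
 C  0  1  2  2  3  3  3  3  3  3
 J  0  1  2  2  3  3  3  4  4  4
 R  0  1  2  2  3  4  4  4  4  5
dp[10][9] = 5. One LCS (by backtracking along matches): FRRJR.

5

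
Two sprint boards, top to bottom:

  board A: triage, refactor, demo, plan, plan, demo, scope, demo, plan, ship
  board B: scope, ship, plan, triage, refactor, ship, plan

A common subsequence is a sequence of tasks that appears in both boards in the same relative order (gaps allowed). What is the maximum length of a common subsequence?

One common subsequence of length 3: triage at board A[1]=board B[4], then refactor at board A[2]=board B[5], then plan at board A[9]=board B[7], and the DP table's final entry dp[10][7] is also 3, so no common subsequence is longer.

3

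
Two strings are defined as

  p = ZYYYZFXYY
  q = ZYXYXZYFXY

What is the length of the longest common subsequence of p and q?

One common subsequence of length 7: Z [1,1] → Y [2,2] → Y [3,4] → Y [4,7] → F [6,8] → X [7,9] → Y [9,10], and the DP table's final entry dp[9][10] is also 7, so no common subsequence is longer.

7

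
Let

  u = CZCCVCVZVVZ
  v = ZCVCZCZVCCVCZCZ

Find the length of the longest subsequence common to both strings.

8

Pick C at u[1]=v[6] → Z at u[2]=v[7] → C at u[3]=v[9] → C at u[4]=v[10] → V at u[5]=v[11] → C at u[6]=v[12] → Z at u[8]=v[13] → Z at u[11]=v[15]; all 8 characters appear in both, in order, and the DP table's final entry dp[11][15] is also 8, so no common subsequence is longer.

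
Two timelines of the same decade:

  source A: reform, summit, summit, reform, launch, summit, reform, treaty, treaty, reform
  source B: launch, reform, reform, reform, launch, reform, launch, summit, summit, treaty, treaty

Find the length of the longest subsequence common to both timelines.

Match reform [1,4] → reform [4,6] → launch [5,7] → summit [6,9] → treaty [8,10] → treaty [9,11] — 6 events in the same relative order in both. dp[10][11] = 6 confirms this is the maximum.

6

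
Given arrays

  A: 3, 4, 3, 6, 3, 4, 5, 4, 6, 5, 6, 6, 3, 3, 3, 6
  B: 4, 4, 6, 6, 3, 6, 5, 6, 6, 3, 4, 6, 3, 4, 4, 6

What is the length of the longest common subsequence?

10

One common subsequence of length 10: 4 [2,2] → 6 [4,4] → 3 [5,5] → 6 [9,6] → 5 [10,7] → 6 [11,8] → 6 [12,9] → 3 [13,10] → 3 [14,13] → 6 [16,16], and the DP table's final entry dp[16][16] is also 10, so no common subsequence is longer.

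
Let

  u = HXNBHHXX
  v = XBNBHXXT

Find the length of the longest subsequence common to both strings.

Taking X at u[2]=v[1], then N at u[3]=v[3], then B at u[4]=v[4], then H at u[6]=v[5], then X at u[7]=v[6], then X at u[8]=v[7] gives a common subsequence of length 6. The LCS DP gives dp[8][8] = 6, so this is optimal.

6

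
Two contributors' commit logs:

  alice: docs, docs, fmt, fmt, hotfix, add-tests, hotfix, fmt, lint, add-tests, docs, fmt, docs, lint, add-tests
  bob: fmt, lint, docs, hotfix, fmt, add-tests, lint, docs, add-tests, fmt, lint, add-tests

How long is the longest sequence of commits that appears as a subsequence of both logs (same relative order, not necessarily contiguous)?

One common subsequence of length 8: docs [1,3]; then fmt [4,5]; then add-tests [6,6]; then lint [9,7]; then add-tests [10,9]; then fmt [12,10]; then lint [14,11]; then add-tests [15,12]. dp[15][12] = 8 confirms this is the maximum.

8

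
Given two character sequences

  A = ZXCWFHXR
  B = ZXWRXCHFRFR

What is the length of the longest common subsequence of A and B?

Let dp[i][j] be the LCS length of the first i characters of A and the first j characters of B. dp[i][j] = dp[i-1][j-1]+1 when the i-th and j-th characters match, else max(dp[i-1][j], dp[i][j-1]).
    ·  Z  X  W  R  X  C  H  F  R  F  R
 ·  0  0  0  0  0  0  0  0  0  0  0  0
 Z  0  1  1  1  1  1  1  1  1  1  1  1
 X  0  1  2  2  2  2  2  2  2  2  2  2
 C  0  1  2  2  2  2  3  3  3  3  3  3
 W  0  1  2  3  3  3  3  3  3  3  3  3
 F  0  1  2  3  3  3  3  3  4  4  4  4
 H  0  1  2  3  3  3  3  4  4  4  4  4
 X  0  1  2  3  3  4  4  4  4  4  4  4
 R  0  1  2  3  4  4  4  4  4  5  5  5
dp[8][11] = 5. One LCS (by backtracking along matches): ZXCFR.

5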